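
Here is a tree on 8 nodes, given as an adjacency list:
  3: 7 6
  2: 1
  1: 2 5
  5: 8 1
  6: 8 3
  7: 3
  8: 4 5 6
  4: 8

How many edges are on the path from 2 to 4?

4

The path is 2 - 1 - 5 - 8 - 4, which has 4 edges.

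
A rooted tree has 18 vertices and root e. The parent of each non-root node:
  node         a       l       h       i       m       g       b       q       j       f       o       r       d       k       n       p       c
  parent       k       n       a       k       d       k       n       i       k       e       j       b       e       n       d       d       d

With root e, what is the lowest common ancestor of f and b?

e

Path f→root: f e; path b→root: b n d e.
First common node: e.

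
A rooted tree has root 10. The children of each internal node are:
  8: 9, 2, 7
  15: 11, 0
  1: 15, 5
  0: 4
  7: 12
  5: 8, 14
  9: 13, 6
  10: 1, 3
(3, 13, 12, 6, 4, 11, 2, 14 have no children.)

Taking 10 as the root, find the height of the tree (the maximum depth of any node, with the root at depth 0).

6 sits deepest: 10–1–5–8–9–6 — 5 edges from the root.

5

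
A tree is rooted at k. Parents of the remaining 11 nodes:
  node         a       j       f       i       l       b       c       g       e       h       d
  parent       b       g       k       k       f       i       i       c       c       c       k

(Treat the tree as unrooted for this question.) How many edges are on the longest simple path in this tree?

6

Starting from j, a farthest node is l at distance 6.
One longest path: j – g – c – i – k – f – l.
So the diameter is 6.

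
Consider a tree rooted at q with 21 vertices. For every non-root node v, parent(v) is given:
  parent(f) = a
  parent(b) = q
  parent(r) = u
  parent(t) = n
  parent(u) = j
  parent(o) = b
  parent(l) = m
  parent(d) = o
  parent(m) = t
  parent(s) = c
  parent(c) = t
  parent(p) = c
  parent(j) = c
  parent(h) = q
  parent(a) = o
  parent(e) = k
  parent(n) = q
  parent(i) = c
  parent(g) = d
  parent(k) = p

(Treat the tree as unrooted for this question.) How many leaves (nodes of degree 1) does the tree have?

8

Degree-1 nodes: e, f, g, h, i, l, r, s — 8 of them.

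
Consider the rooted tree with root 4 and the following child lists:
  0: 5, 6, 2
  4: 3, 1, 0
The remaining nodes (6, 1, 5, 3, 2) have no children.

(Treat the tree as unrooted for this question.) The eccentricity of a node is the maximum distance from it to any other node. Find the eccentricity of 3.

3

The node farthest from 3 is 5 (2, 6 also at distance 3), via 3–4–0–5 — 3 edges.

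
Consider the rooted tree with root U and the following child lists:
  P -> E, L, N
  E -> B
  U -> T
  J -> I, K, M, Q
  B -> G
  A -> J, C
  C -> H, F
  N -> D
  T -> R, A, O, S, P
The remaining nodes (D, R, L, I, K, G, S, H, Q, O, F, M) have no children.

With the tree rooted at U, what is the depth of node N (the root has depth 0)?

3

U → T → P → N — 3 edges.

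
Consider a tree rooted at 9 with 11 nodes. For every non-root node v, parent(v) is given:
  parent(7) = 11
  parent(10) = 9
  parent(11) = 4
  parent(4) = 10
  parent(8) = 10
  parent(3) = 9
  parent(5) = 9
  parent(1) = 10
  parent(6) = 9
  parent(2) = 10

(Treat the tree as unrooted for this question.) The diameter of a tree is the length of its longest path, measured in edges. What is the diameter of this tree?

A longest path is 7 - 11 - 4 - 10 - 9 - 6, with 5 edges.

5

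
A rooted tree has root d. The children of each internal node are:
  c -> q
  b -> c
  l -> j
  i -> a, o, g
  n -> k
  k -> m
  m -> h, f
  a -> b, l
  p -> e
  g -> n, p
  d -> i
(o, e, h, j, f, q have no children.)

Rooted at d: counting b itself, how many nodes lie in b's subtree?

Descendants of b (including itself): b, c, q. That's 3.

3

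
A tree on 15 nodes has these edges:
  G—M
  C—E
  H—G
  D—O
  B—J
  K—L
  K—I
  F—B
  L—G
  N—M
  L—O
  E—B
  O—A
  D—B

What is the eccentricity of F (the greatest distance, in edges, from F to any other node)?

7

A farthest node from F is N.
The path F–B–D–O–L–G–M–N has 7 edges.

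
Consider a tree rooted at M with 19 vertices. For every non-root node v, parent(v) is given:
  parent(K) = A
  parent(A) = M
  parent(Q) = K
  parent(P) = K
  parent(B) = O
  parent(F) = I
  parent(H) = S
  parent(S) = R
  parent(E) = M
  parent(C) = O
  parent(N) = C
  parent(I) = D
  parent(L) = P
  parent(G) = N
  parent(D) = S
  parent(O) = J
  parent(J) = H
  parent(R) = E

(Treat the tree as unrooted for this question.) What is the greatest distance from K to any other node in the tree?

A farthest node from K is G.
The path K – A – M – E – R – S – H – J – O – C – N – G has 11 edges.

11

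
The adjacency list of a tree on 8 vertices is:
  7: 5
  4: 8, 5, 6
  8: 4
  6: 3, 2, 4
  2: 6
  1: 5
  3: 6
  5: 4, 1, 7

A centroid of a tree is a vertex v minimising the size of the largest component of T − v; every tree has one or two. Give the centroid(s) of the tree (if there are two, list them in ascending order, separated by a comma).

If 4 is removed the pieces have sizes 3, 3, 1, all ≤ ⌊8/2⌋ = 4.
No neighbour of 4 does as well, so 4 is the unique centroid.

4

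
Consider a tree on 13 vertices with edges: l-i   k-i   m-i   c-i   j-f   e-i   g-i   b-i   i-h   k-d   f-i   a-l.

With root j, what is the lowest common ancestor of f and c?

Ancestors of f (toward the root): f, j.
Ancestors of c: c, i, f, j.
The deepest node appearing in both lists is f.

f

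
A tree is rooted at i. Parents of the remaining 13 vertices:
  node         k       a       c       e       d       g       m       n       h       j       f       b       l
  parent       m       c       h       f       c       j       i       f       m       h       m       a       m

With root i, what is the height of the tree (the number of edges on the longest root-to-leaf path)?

b sits deepest: i–m–h–c–a–b — 5 edges from the root.

5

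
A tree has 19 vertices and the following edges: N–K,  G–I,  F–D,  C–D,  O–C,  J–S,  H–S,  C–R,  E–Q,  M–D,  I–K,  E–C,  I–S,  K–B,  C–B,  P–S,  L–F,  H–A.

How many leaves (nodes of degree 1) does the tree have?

10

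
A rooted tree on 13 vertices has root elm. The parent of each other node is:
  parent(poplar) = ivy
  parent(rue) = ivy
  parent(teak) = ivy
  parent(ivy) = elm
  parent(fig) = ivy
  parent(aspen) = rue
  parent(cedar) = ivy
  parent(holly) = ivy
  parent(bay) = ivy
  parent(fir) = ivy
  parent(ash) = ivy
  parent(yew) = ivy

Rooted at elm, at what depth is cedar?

2

Path from elm to cedar: elm–ivy–cedar, which has 2 edges.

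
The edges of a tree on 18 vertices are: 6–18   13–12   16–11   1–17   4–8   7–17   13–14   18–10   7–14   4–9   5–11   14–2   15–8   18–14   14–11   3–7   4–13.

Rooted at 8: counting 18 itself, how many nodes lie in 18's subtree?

3

Descendants of 18 (including itself): 18, 6, 10. That's 3.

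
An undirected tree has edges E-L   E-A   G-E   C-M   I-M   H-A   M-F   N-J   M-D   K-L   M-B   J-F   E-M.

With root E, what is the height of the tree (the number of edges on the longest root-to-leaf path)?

4

The longest root-to-leaf path is E → M → F → J → N (4 edges).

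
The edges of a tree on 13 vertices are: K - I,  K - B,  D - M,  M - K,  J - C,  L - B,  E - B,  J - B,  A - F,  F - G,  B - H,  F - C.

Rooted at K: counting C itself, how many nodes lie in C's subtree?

4

C's subtree: {C, F, A, G}, size 4.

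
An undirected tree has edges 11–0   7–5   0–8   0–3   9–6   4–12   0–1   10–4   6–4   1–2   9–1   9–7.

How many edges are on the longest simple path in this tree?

BFS from 12 reaches 3 last, at distance 6; BFS from 3 confirms no node is farther.
Path: 12 - 4 - 6 - 9 - 1 - 0 - 3.

6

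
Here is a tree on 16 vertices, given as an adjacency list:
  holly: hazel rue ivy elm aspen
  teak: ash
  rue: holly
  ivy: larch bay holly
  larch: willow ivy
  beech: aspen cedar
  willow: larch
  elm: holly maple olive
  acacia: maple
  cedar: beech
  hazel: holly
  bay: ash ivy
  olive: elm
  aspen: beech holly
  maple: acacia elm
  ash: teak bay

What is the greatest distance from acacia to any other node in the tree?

7

A farthest node from acacia is teak.
The path acacia – maple – elm – holly – ivy – bay – ash – teak has 7 edges.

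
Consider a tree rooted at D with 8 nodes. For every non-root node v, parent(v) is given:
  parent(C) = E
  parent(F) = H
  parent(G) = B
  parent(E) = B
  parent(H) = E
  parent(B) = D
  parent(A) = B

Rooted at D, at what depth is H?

Climbing from H to the root: H → E → B → D. That's 3 steps.

3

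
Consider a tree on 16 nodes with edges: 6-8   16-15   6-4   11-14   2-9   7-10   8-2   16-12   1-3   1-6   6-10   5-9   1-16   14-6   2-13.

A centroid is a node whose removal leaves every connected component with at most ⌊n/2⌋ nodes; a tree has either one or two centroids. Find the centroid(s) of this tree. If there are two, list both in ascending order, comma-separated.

Delete 6: the remaining components have sizes 5, 5, 2, 2, 1. Max 5 ≤ 8, so 6 is a centroid.
Every other node leaves some component of size > 8, so the centroid is unique.

6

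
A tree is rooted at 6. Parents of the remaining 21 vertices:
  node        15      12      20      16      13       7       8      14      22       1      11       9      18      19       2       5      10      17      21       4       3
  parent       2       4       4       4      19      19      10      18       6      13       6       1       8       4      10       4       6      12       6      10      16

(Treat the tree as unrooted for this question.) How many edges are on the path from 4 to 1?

3

The path is 4–19–13–1, which has 3 edges.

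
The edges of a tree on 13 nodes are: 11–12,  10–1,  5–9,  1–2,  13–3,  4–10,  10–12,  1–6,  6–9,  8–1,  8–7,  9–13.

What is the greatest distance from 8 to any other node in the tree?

5

Distances from 8 peak at 5, attained at 3.
8–1–6–9–13–3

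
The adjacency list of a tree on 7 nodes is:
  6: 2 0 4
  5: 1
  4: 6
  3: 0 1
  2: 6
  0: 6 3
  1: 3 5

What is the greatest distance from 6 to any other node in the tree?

A farthest node from 6 is 5.
The path 6–0–3–1–5 has 4 edges.

4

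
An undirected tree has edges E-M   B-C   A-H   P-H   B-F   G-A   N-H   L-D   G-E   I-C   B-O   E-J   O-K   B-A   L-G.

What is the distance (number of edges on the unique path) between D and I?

Walking from D: D – L – G – A – B – C – I. Length 6.

6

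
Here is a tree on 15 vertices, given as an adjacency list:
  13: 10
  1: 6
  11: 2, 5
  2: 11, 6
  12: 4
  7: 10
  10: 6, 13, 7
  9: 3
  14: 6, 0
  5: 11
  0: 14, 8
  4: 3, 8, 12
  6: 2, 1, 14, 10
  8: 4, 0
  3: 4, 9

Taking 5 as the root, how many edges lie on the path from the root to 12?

Climbing from 12 to the root: 12 – 4 – 8 – 0 – 14 – 6 – 2 – 11 – 5. That's 8 steps.

8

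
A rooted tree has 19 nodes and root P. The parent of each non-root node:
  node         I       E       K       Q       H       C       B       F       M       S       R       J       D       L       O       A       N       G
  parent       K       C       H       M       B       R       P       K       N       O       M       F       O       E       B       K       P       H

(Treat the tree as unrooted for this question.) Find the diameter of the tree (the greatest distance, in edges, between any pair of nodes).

11

BFS from L reaches J last, at distance 11; BFS from J confirms no node is farther.
Path: L – E – C – R – M – N – P – B – H – K – F – J.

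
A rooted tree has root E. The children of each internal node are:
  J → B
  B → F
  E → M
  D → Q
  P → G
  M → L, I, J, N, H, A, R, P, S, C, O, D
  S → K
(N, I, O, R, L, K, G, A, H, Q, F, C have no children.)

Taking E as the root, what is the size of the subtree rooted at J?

3

The subtree rooted at J contains: J, B, F — 3 nodes.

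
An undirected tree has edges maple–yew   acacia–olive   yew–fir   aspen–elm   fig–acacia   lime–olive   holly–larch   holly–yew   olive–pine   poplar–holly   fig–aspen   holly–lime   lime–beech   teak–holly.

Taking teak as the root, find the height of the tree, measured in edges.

A deepest node is elm, reached by teak → holly → lime → olive → acacia → fig → aspen → elm.
That path has 7 edges, so the height is 7.

7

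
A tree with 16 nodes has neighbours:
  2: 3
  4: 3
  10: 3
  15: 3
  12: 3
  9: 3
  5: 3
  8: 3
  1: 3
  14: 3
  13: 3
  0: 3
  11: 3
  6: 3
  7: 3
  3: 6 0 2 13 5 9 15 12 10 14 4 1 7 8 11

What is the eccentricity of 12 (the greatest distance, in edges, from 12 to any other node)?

2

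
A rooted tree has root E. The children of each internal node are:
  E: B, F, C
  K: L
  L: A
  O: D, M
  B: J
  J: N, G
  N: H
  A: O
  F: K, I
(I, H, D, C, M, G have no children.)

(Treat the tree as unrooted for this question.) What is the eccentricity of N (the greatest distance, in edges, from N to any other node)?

Distances from N peak at 9, attained at M (D also at distance 9).
N–J–B–E–F–K–L–A–O–M

9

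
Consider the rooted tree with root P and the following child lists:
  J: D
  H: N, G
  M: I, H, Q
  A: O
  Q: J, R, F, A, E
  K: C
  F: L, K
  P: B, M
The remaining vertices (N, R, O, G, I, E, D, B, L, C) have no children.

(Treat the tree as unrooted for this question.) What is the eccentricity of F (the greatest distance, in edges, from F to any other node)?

A farthest node from F is B (G, N also at distance 4).
The path F-Q-M-P-B has 4 edges.

4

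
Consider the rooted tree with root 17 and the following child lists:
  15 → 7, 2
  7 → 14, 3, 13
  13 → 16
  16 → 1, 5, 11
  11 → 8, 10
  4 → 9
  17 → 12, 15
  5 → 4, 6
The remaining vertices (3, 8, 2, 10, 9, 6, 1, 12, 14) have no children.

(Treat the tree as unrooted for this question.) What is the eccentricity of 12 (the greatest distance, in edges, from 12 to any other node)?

8

Distances from 12 peak at 8, attained at 9.
12–17–15–7–13–16–5–4–9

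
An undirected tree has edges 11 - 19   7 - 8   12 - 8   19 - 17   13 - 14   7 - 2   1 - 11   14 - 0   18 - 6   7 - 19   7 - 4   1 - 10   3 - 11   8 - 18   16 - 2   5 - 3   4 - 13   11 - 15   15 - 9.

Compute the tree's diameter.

BFS from 0 reaches 5 last, at distance 8; BFS from 5 confirms no node is farther.
Path: 0–14–13–4–7–19–11–3–5.

8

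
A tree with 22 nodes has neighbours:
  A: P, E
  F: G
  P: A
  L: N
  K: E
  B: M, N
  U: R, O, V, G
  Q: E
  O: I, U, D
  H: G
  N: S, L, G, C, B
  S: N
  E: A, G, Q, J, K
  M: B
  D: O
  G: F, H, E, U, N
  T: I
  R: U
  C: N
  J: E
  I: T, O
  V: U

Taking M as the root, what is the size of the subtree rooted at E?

6

Descendants of E (including itself): E, K, A, Q, J, P. That's 6.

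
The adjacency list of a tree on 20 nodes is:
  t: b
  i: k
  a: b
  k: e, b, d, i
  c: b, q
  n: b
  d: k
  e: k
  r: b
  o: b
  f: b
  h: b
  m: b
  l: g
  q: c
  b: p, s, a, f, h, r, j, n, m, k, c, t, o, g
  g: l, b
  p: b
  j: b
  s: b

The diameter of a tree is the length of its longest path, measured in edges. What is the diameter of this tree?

A longest path is q – c – b – k – d, with 4 edges.

4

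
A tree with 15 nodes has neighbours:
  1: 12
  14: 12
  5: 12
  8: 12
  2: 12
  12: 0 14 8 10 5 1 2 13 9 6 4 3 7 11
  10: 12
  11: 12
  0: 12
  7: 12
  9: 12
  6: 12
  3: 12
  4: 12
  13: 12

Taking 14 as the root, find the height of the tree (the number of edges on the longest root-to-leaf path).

2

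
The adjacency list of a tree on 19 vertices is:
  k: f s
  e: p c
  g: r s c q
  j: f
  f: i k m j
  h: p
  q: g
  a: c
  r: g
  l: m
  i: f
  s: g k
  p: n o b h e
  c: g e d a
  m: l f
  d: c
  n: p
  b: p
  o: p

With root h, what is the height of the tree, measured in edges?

A deepest node is l, reached by h-p-e-c-g-s-k-f-m-l.
That path has 9 edges, so the height is 9.

9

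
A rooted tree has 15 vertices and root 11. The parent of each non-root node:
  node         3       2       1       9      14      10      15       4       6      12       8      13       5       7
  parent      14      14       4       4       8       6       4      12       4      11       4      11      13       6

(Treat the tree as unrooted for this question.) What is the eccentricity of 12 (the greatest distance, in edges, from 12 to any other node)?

Distances from 12 peak at 4, attained at 2 (3 also at distance 4).
12–4–8–14–2

4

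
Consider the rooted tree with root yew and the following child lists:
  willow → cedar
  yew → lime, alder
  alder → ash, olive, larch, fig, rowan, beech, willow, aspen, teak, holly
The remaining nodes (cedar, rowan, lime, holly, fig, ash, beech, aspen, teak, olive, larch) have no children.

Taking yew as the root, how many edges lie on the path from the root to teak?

2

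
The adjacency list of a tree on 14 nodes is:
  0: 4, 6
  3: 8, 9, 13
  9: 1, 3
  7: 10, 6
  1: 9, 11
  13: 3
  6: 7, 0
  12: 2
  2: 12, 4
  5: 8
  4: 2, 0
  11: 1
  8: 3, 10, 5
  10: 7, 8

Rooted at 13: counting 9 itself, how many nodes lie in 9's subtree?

3

Descendants of 9 (including itself): 9, 1, 11. That's 3.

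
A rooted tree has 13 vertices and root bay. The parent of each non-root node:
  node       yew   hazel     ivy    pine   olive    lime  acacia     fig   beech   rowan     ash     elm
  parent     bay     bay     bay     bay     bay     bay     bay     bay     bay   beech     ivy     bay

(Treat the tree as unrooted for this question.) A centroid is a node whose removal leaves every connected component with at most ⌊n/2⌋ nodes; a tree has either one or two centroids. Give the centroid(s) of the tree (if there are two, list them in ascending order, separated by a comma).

bay

Delete bay: the remaining components have sizes 2, 2, 1, 1, 1, 1, 1, 1, 1, 1. Max 2 ≤ 6, so bay is a centroid.
Every other node leaves some component of size > 6, so the centroid is unique.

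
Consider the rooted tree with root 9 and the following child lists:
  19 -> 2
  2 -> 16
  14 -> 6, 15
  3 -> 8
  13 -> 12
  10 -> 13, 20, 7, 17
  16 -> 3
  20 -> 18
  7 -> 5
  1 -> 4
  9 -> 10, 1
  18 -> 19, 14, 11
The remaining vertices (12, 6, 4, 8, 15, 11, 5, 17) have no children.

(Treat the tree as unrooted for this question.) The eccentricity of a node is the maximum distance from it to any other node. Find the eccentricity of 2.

7

A farthest node from 2 is 4.
The path 2-19-18-20-10-9-1-4 has 7 edges.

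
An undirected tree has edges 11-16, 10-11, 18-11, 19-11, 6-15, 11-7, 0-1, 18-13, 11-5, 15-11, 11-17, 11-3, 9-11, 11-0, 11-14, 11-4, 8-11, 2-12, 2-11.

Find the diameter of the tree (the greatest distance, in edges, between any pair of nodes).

BFS from 13 reaches 12 last, at distance 4; BFS from 12 confirms no node is farther.
Path: 13-18-11-2-12.

4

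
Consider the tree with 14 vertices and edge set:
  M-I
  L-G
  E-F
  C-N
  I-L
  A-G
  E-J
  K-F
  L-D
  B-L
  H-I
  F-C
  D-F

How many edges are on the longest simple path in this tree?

6

A longest path is A – G – L – D – F – E – J, with 6 edges.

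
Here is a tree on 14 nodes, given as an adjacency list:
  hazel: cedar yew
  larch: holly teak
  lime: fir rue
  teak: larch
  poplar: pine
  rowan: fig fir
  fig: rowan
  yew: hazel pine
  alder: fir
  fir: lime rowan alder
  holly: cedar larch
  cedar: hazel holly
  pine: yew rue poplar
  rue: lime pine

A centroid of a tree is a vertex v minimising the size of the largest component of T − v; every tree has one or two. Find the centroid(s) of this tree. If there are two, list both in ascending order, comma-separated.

pine

Removing pine splits the tree into components of sizes 6, 6, 1; the largest is 6 ≤ ⌊14/2⌋ = 7.
No neighbour of pine does as well, so pine is the unique centroid.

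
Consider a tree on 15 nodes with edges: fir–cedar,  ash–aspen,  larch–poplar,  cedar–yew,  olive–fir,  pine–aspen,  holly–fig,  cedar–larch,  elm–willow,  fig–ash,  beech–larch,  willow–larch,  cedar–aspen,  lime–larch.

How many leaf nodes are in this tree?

8

Exactly 8 nodes have a single neighbour: beech, elm, holly, lime, olive, pine, poplar, yew.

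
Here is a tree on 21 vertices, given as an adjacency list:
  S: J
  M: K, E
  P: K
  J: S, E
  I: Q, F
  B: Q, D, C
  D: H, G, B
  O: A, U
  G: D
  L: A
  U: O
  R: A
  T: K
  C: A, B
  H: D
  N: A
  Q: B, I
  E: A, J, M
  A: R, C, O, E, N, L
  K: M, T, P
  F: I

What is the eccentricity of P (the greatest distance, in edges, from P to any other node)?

A farthest node from P is F.
The path P–K–M–E–A–C–B–Q–I–F has 9 edges.

9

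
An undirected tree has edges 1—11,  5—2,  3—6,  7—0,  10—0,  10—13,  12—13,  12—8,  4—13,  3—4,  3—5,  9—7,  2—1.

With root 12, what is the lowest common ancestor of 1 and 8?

1's ancestor chain is 1, 2, 5, 3, 4, 13, 12 and 8's is 8, 12; they first meet at 12.

12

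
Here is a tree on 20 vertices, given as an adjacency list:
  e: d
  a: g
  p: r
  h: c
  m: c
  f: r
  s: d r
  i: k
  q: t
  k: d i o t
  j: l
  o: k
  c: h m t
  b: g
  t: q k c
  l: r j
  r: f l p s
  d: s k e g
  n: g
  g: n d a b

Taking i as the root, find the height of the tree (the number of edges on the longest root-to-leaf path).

j sits deepest: i–k–d–s–r–l–j — 6 edges from the root.

6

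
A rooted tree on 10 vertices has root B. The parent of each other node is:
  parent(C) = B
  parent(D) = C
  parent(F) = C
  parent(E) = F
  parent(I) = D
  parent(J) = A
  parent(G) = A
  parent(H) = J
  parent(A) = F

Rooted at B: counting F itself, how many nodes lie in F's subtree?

6

F's subtree: {F, A, E, J, G, H}, size 6.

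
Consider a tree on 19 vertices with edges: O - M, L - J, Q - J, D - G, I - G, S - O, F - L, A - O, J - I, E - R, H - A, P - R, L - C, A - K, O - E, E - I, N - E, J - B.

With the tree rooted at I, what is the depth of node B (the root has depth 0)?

2

Climbing from B to the root: B → J → I. That's 2 steps.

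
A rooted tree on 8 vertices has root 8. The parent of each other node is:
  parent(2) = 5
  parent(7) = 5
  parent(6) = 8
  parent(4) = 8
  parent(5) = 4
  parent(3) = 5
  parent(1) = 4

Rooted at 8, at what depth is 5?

2

8–4–5 — 2 edges.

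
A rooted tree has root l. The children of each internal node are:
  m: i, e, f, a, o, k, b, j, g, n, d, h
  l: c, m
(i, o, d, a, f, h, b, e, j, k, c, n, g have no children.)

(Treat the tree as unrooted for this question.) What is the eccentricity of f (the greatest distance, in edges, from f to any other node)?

3

The node farthest from f is c, via f – m – l – c — 3 edges.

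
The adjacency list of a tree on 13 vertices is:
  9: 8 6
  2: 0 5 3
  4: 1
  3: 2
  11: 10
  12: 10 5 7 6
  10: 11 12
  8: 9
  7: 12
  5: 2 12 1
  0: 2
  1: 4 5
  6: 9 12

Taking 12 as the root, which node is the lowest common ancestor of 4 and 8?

12

Path 4→root: 4 1 5 12; path 8→root: 8 9 6 12.
First common node: 12.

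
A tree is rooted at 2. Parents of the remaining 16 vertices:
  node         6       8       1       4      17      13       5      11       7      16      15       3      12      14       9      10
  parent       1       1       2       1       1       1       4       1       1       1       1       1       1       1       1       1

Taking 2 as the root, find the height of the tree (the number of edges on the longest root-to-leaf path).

3

The longest root-to-leaf path is 2 – 1 – 4 – 5 (3 edges).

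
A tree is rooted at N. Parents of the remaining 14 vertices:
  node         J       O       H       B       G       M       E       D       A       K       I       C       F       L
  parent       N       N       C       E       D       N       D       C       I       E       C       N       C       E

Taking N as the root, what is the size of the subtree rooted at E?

4

The subtree rooted at E contains: E, L, B, K — 4 nodes.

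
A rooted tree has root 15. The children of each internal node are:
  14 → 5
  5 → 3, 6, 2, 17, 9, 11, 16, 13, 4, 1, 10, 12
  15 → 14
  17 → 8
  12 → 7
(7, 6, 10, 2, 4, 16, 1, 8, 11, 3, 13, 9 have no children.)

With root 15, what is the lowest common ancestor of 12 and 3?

5

Path 12→root: 12 5 14 15; path 3→root: 3 5 14 15.
First common node: 5.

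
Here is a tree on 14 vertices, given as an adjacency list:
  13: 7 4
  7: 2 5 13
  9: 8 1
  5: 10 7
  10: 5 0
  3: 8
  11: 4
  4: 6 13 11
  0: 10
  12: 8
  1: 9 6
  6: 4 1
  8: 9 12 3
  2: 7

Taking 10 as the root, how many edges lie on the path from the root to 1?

6

Climbing from 1 to the root: 1 → 6 → 4 → 13 → 7 → 5 → 10. That's 6 steps.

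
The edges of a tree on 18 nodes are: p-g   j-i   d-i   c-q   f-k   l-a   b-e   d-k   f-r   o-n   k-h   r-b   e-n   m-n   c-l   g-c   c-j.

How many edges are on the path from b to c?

7

Walking from b: b – r – f – k – d – i – j – c. Length 7.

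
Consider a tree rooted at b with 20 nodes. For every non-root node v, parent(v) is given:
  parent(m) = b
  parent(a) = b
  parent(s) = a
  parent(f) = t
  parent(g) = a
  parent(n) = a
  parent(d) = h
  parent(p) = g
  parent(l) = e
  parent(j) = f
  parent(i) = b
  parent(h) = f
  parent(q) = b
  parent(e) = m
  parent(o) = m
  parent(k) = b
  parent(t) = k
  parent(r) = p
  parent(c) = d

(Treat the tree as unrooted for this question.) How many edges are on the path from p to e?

5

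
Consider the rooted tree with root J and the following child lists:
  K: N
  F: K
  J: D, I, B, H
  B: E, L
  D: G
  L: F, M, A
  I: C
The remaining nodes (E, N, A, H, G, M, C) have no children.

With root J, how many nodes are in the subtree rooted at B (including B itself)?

8

The subtree rooted at B contains: B, L, E, A, F, M, K, N — 8 nodes.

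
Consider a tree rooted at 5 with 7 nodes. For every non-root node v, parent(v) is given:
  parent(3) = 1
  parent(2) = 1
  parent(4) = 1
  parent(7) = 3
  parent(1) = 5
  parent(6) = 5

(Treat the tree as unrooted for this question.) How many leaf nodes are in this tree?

4

Exactly 4 nodes have a single neighbour: 2, 4, 6, 7.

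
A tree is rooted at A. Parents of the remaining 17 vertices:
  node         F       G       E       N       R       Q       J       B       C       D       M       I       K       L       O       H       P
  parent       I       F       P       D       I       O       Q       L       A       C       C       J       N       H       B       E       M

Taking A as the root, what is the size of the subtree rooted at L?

Descendants of L (including itself): L, B, O, Q, J, I, R, F, G. That's 9.

9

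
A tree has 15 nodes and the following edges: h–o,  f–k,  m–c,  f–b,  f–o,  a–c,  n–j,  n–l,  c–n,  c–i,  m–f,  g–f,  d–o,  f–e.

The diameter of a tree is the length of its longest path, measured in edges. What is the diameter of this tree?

Starting from l, a farthest node is h at distance 6.
One longest path: l – n – c – m – f – o – h.
So the diameter is 6.

6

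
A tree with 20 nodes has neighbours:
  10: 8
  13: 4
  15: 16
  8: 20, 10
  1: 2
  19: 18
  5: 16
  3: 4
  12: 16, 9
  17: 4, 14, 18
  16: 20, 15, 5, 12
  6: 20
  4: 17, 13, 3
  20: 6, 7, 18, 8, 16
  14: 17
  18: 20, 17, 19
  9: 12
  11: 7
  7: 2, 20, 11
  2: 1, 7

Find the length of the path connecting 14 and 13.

Walking from 14: 14 – 17 – 4 – 13. Length 3.

3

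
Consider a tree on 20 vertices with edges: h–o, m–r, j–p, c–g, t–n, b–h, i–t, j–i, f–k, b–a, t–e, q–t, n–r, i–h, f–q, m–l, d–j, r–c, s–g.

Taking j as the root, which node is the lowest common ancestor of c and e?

Ancestors of c (toward the root): c, r, n, t, i, j.
Ancestors of e: e, t, i, j.
The deepest node appearing in both lists is t.

t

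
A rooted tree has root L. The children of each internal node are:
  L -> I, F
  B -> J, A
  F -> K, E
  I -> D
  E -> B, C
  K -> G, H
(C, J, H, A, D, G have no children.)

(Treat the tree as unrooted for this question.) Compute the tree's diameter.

6

BFS from D reaches J last, at distance 6; BFS from J confirms no node is farther.
Path: D - I - L - F - E - B - J.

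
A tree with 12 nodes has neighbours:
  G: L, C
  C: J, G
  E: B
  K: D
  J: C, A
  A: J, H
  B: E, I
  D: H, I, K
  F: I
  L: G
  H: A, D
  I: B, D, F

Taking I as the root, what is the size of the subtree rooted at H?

H's subtree: {H, A, J, C, G, L}, size 6.

6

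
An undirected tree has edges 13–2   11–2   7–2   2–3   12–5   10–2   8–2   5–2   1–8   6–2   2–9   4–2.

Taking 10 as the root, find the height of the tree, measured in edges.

3

A deepest node is 12, reached by 10 – 2 – 5 – 12.
That path has 3 edges, so the height is 3.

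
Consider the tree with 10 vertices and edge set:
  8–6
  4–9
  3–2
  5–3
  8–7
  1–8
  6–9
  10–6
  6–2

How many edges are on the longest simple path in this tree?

A longest path is 1 – 8 – 6 – 2 – 3 – 5, with 5 edges.

5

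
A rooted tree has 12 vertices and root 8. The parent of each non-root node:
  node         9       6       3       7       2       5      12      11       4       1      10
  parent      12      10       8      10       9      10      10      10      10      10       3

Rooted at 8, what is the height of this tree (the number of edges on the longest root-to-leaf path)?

5

A deepest node is 2, reached by 8-3-10-12-9-2.
That path has 5 edges, so the height is 5.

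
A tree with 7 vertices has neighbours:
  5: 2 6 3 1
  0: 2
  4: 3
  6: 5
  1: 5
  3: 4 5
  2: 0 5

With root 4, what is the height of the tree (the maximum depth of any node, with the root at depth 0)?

0 sits deepest: 4–3–5–2–0 — 4 edges from the root.

4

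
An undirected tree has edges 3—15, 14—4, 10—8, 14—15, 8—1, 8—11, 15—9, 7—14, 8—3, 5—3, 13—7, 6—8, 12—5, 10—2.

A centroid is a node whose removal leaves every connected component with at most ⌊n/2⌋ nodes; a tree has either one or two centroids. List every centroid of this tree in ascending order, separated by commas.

3

Removing 3 splits the tree into components of sizes 6, 6, 2; the largest is 6 ≤ ⌊15/2⌋ = 7.
Every other node leaves some component of size > 7, so the centroid is unique.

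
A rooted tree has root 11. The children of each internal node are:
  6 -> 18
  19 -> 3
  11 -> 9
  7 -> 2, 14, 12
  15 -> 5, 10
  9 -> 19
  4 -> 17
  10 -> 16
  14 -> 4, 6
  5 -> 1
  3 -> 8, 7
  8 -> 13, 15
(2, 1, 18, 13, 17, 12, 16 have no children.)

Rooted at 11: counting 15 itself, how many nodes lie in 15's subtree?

5

Descendants of 15 (including itself): 15, 10, 5, 16, 1. That's 5.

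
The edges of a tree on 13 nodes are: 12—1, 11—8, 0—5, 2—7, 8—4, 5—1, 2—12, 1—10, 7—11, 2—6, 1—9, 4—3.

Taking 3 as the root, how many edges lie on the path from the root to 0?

Path from 3 to 0: 3–4–8–11–7–2–12–1–5–0, which has 9 edges.

9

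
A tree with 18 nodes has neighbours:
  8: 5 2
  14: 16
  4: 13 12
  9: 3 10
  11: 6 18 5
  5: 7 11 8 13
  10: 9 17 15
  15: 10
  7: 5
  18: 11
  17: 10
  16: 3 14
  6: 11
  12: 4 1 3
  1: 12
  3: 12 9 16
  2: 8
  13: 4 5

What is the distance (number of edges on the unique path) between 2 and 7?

The path is 2 – 8 – 5 – 7, which has 3 edges.

3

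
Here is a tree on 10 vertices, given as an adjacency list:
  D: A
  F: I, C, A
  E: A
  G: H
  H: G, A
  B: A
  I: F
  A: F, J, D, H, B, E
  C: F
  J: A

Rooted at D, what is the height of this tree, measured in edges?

The longest root-to-leaf path is D-A-F-I (3 edges).

3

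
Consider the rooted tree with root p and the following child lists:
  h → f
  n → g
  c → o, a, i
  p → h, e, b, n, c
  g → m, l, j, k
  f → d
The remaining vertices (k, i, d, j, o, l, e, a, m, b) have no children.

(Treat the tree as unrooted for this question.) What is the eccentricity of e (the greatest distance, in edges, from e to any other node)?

4

Distances from e peak at 4, attained at j (l, k, m, d also at distance 4).
e-p-n-g-j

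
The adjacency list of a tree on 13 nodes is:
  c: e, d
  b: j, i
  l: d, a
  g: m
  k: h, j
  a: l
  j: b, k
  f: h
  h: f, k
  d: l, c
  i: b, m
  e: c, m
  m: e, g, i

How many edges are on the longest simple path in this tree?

11

A longest path is a-l-d-c-e-m-i-b-j-k-h-f, with 11 edges.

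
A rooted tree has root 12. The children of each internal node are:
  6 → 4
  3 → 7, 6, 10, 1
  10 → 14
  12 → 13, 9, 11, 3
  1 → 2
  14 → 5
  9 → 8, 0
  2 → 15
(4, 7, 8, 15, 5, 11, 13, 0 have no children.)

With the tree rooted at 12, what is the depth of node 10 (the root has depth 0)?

2

Climbing from 10 to the root: 10–3–12. That's 2 steps.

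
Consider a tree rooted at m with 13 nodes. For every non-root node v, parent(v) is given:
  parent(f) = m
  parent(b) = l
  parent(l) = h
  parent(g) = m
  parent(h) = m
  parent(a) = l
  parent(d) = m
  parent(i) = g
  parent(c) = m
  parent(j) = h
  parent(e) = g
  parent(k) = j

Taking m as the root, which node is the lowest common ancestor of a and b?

l

a's ancestor chain is a, l, h, m and b's is b, l, h, m; they first meet at l.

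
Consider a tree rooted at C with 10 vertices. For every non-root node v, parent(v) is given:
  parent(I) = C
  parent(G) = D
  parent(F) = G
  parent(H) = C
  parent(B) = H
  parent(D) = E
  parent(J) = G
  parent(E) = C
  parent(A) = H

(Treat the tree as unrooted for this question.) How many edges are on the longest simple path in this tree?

6

Starting from B, a farthest node is F at distance 6.
One longest path: B–H–C–E–D–G–F.
So the diameter is 6.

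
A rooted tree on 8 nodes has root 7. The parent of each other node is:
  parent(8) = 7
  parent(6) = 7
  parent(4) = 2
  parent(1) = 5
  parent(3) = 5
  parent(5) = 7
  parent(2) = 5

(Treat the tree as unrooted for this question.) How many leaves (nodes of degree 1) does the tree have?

The leaves are 1, 3, 4, 6, 8.
That is 5 leaves.

5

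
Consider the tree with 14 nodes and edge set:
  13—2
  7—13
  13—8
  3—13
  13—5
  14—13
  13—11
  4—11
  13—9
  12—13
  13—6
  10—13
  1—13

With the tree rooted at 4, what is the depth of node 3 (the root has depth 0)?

Path from 4 to 3: 4–11–13–3, which has 3 edges.

3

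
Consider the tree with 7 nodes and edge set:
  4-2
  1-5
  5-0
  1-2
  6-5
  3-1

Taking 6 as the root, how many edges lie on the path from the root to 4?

4

Path from 6 to 4: 6 → 5 → 1 → 2 → 4, which has 4 edges.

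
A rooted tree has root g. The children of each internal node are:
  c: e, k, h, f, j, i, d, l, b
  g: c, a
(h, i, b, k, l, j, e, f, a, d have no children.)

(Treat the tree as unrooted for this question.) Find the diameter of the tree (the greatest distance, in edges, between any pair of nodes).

Starting from a, a farthest node is f at distance 3.
One longest path: a – g – c – f.
So the diameter is 3.

3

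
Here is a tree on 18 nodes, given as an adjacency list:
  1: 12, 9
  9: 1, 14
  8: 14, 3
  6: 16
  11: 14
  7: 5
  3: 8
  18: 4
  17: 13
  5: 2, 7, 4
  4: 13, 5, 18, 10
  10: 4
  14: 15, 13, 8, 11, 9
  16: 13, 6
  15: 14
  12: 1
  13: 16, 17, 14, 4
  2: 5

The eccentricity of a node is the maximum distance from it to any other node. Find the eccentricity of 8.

The node farthest from 8 is 2 (7 also at distance 5), via 8–14–13–4–5–2 — 5 edges.

5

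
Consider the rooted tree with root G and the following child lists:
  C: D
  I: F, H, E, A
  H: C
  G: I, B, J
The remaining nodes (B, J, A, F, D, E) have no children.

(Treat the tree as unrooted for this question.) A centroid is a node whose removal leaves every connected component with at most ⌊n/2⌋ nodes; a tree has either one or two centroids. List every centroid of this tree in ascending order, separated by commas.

I

Delete I: the remaining components have sizes 3, 3, 1, 1, 1. Max 3 ≤ 5, so I is a centroid.
Every other node leaves some component of size > 5, so the centroid is unique.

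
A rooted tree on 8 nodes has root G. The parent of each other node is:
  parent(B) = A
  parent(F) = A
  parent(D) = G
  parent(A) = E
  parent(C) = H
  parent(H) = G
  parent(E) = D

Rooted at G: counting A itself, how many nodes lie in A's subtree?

3

A's subtree: {A, F, B}, size 3.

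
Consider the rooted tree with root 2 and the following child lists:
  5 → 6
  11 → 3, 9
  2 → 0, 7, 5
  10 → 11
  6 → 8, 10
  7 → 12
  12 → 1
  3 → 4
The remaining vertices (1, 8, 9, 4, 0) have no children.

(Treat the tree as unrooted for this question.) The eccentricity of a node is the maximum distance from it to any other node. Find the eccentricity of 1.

9

A farthest node from 1 is 4.
The path 1-12-7-2-5-6-10-11-3-4 has 9 edges.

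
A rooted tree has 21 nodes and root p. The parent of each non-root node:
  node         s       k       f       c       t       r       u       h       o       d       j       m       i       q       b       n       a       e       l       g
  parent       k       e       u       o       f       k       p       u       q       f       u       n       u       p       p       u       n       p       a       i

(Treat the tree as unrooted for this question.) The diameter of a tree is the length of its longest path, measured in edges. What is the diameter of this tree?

7

Starting from c, a farthest node is l at distance 7.
One longest path: c – o – q – p – u – n – a – l.
So the diameter is 7.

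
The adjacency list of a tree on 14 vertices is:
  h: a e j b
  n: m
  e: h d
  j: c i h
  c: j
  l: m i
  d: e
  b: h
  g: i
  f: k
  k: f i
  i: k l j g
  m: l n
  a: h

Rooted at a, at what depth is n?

6

Climbing from n to the root: n–m–l–i–j–h–a. That's 6 steps.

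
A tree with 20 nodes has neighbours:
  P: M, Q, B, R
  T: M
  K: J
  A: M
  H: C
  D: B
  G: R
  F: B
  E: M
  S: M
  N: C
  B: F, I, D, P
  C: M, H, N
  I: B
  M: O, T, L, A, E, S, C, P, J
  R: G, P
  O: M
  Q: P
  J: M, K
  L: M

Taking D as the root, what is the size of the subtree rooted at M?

The subtree rooted at M contains: M, L, J, C, S, E, T, O, A, K, H, N — 12 nodes.

12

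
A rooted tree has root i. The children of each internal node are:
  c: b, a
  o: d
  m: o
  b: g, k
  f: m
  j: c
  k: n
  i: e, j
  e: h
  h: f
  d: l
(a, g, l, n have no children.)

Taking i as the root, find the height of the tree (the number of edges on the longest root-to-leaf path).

7

The longest root-to-leaf path is i → e → h → f → m → o → d → l (7 edges).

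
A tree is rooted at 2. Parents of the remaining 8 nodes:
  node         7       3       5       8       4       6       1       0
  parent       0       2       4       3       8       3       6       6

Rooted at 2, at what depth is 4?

Path from 2 to 4: 2 – 3 – 8 – 4, which has 3 edges.

3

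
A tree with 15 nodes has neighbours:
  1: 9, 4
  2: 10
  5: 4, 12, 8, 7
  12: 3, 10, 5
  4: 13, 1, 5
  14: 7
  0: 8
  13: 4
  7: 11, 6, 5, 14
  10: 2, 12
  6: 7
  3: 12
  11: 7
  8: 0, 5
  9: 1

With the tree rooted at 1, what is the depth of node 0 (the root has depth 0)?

4

1 – 4 – 5 – 8 – 0 — 4 edges.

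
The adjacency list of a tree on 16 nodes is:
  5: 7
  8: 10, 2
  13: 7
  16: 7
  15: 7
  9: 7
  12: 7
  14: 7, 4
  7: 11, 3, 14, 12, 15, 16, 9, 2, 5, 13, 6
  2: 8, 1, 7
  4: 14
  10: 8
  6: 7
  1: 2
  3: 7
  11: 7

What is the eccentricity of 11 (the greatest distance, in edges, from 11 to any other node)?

4

Distances from 11 peak at 4, attained at 10.
11 – 7 – 2 – 8 – 10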